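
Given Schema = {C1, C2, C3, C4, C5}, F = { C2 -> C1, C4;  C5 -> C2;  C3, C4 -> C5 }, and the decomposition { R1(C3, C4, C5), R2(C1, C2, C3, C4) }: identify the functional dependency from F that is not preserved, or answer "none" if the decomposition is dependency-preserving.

C5 -> C2

Check C5 → C2: no single fragment contains all of {C2, C5}, and the restricted closure of {C5} across the fragments never reaches {C2}.
C2 → C1, C4 is preserved.
C3, C4 → C5 is preserved.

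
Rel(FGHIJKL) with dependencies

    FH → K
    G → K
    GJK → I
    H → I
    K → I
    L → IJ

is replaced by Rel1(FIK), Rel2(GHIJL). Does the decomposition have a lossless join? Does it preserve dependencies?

Lossless test: (I)⁺ = {I}, which is a superkey of neither fragment — lossy.
Dependency preservation: the restricted closure of {FH} across the fragments never reaches {K}, so FH → K cannot be enforced without a join — not preserved.

lossy and not dependency-preserving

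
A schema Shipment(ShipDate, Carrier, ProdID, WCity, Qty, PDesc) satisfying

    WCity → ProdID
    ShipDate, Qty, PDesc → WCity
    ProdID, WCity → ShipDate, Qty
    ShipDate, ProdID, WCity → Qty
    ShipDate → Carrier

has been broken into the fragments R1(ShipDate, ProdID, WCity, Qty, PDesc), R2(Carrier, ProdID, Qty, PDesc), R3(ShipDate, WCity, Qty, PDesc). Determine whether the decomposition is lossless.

Chase test. Columns are ShipDate, Carrier, ProdID, WCity, Qty, PDesc; row i has aⱼ where attribute j ∈ Ri, else bᵢⱼ.
Initial tableau (one row per fragment):
  row 1: a1 b12 a3 a4 a5 a6
  row 2: b21 a2 a3 b24 a5 a6
  row 3: a1 b32 b33 a4 a5 a6
Rows 1 and 3 agree on WCity; apply WCity→ProdID and equate their ProdID entries.
Rows 1 and 3 agree on ShipDate; apply ShipDate→Carrier and equate their Carrier entries.
No row becomes fully distinguished — the join is lossy.

No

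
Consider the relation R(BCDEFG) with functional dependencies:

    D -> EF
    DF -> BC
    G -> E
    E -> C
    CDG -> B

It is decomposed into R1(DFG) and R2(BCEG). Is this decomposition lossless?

Common attributes: R1 ∩ R2 = {G}.
Closure of {G}: G → E applies, adding E; E → C applies, adding C. So (G)⁺ = {CEG}.
The closure contains neither all of R1 = {DFG} nor all of R2 = {BCEG}, so the common attributes are not a superkey of either fragment. The join is lossy.

No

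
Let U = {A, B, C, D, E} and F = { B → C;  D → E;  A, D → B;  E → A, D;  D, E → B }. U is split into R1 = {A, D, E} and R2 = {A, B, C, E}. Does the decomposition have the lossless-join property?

Yes

Common attributes: R1 ∩ R2 = {A, E}.
Closure of {A, E}: E → A, D applies, adding D; D, E → B applies, adding B; B → C applies, adding C. So (A, E)⁺ = {A, B, C, D, E}.
This closure contains every attribute of R1, so R1 ∩ R2 → R1. The join is lossless.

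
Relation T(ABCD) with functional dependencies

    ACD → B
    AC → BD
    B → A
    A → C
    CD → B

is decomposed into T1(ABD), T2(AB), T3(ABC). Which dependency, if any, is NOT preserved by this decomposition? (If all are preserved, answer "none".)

CD → B

Check CD → B: no single fragment contains all of {BCD}, and the restricted closure of {CD} across the fragments never reaches {B}.
ACD → B is preserved.
AC → BD is preserved.
B → A is preserved.
A → C is preserved.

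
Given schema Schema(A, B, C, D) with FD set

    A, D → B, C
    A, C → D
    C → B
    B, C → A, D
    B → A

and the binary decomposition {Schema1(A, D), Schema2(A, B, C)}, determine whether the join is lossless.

No

Common attributes: Schema1 ∩ Schema2 = {A}.
No dependency enlarges {A}, so (A)⁺ = {A}.
The closure contains neither all of Schema1 = {A, D} nor all of Schema2 = {A, B, C}, so the common attributes are not a superkey of either fragment. The join is lossy.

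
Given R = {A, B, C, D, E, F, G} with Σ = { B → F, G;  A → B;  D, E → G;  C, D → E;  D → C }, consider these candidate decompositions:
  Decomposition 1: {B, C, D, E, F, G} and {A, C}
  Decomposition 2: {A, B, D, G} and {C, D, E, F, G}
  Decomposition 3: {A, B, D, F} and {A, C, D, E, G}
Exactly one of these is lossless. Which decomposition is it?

Decomposition 1: common = {C}, closure = {C} → lossy.
Decomposition 2: common = {D, G}, closure = {C, D, E, G} → lossy.
Decomposition 3: common = {A, D}, closure = {A, B, C, D, E, F, G} → lossless.

Decomposition 3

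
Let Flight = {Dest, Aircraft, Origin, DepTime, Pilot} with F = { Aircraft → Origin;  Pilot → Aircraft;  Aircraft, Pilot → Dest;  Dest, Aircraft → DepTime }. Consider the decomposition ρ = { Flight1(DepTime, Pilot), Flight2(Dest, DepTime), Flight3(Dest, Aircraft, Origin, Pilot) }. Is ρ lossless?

Yes

Chase test. Columns are Dest, Aircraft, Origin, DepTime, Pilot; row i has aⱼ where attribute j ∈ Flighti, else bᵢⱼ.
Initial tableau (one row per fragment):
  row 1: b11 b12 b13 a4 a5
  row 2: a1 b22 b23 a4 b25
  row 3: a1 a2 a3 b34 a5
Rows 1 and 3 agree on Pilot; apply Pilot→Aircraft and equate their Aircraft entries.
Rows 1 and 3 agree on Aircraft, Pilot; apply Aircraft, Pilot→Dest and equate their Dest entries.
Rows 1 and 3 agree on Dest, Aircraft; apply Dest, Aircraft→DepTime and equate their DepTime entries.
Rows 1 and 3 agree on Aircraft; apply Aircraft→Origin and equate their Origin entries.
Row 1 is now all distinguished symbols — the join is lossless.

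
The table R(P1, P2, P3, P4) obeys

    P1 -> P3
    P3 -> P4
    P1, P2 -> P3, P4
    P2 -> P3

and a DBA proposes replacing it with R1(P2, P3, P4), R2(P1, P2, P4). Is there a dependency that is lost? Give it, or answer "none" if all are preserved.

Check P1 → P3: no single fragment contains all of {P1, P3}, and the restricted closure of {P1} across the fragments never reaches {P3}.
P3 → P4 is preserved.
P1, P2 → P3, P4 is preserved.
P2 → P3 is preserved.

P1 -> P3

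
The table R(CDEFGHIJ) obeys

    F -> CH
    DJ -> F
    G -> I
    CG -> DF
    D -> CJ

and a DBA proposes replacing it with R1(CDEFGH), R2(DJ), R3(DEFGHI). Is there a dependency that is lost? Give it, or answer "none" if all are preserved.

none

F → CH lies within R1.
DJ → F: restricted closure across fragments reaches F.
G → I lies within R3.
CG → DF lies within R1.
D → CJ: restricted closure across fragments reaches CJ.
Every dependency is enforceable on the fragments, so the decomposition is dependency-preserving.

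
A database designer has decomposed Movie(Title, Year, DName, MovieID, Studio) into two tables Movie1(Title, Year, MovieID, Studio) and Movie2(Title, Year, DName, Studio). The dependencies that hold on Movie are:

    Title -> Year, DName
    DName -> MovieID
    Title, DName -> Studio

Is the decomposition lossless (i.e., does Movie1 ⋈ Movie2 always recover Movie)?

Common attributes: Movie1 ∩ Movie2 = {Title, Year, Studio}.
Closure of {Title, Year, Studio}: Title → Year, DName applies, adding DName; DName → MovieID applies, adding MovieID. So (Title, Year, Studio)⁺ = {Title, Year, DName, MovieID, Studio}.
This closure contains every attribute of Movie1, so Movie1 ∩ Movie2 → Movie1. The join is lossless.

Yes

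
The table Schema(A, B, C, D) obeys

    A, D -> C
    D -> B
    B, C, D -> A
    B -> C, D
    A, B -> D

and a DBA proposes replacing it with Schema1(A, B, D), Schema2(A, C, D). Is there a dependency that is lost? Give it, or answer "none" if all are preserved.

none

A, D → C lies within Schema2.
D → B lies within Schema1.
B, C, D → A: restricted closure across fragments reaches A.
B → C, D: restricted closure across fragments reaches C, D.
A, B → D lies within Schema1.
Every dependency is enforceable on the fragments, so the decomposition is dependency-preserving.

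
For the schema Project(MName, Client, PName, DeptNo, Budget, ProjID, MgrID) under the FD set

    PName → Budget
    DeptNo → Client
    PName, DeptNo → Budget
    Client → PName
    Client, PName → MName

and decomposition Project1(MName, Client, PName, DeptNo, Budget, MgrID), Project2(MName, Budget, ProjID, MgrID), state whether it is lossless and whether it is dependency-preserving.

lossy but dependency-preserving

Lossless test: (MName, Budget, MgrID)⁺ = {MName, Budget, MgrID}, which is a superkey of neither fragment — lossy.
Dependency preservation: every FD's attributes lie within a single fragment, so each can be enforced locally — preserved.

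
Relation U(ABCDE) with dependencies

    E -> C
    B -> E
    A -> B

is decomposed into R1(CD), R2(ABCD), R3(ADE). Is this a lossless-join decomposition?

Yes

Chase test. Columns are ABCDE; row i has aⱼ where attribute j ∈ Ri, else bᵢⱼ.
Initial tableau (one row per fragment):
  row 1: b11 b12 a3 a4 b15
  row 2: a1 a2 a3 a4 b25
  row 3: a1 b32 b33 a4 a5
Rows 2 and 3 agree on A; apply A→B and equate their B entries.
Rows 2 and 3 agree on B; apply B→E and equate their E entries.
Rows 2 and 3 agree on E; apply E→C and equate their C entries.
Row 2 is now all distinguished symbols — the join is lossless.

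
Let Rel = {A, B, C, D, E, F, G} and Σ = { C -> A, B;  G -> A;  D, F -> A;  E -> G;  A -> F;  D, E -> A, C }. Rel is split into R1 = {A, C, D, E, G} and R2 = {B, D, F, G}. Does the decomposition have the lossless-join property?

No

Common attributes: R1 ∩ R2 = {D, G}.
Closure of {D, G}: G → A applies, adding A; A → F applies, adding F. So (D, G)⁺ = {A, D, F, G}.
The closure contains neither all of R1 = {A, C, D, E, G} nor all of R2 = {B, D, F, G}, so the common attributes are not a superkey of either fragment. The join is lossy.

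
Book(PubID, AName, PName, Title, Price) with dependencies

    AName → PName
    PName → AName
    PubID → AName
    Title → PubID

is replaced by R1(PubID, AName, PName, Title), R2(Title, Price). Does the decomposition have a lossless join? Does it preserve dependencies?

Lossless test: (Title)⁺ = {PubID, AName, PName, Title}, which contains all of one fragment — lossless.
Dependency preservation: every FD's attributes lie within a single fragment, so each can be enforced locally — preserved.

lossless and dependency-preserving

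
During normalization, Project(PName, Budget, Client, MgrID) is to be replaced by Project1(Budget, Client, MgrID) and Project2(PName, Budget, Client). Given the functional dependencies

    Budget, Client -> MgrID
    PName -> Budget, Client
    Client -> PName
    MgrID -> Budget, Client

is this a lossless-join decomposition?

Common attributes: Project1 ∩ Project2 = {Budget, Client}.
Closure of {Budget, Client}: Budget, Client → MgrID applies, adding MgrID; Client → PName applies, adding PName. So (Budget, Client)⁺ = {PName, Budget, Client, MgrID}.
This closure contains every attribute of Project1, so Project1 ∩ Project2 → Project1. The join is lossless.

Yes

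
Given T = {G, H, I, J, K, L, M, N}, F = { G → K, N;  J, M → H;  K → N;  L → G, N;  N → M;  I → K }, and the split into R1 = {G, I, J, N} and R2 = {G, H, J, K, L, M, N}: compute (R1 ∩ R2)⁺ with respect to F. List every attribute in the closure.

R1 ∩ R2 = {G, J, N}.
G → K, N applies, adding K
N → M applies, adding M
J, M → H applies, adding H
Closure: {G, H, J, K, M, N}.

G, H, J, K, M, N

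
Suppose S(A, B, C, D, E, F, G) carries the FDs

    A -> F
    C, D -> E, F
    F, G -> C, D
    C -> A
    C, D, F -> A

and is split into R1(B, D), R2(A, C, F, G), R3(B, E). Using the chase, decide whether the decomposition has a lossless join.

No

Chase test. Columns are A, B, C, D, E, F, G; row i has aⱼ where attribute j ∈ Ri, else bᵢⱼ.
Initial tableau (one row per fragment):
  row 1: b11 a2 b13 a4 b15 b16 b17
  row 2: a1 b22 a3 b24 b25 a6 a7
  row 3: b31 a2 b33 b34 a5 b36 b37
No row becomes fully distinguished — the join is lossy.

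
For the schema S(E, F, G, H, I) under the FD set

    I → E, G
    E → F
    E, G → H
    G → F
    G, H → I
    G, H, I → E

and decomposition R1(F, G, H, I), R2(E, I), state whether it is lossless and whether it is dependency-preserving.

Lossless test: (I)⁺ = {E, F, G, H, I}, which contains all of one fragment — lossless.
Dependency preservation: the restricted closure of {E} across the fragments never reaches {F}, so E → F cannot be enforced without a join — not preserved.

lossless but not dependency-preserving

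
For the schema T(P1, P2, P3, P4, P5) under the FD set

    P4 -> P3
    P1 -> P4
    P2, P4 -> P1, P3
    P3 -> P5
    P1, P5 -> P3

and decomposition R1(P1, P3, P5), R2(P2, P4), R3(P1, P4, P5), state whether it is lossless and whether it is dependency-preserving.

Lossless test (chase): Rows 2 and 3 agree on P4; apply P4→P3 and equate their P3 entries. Rows 1 and 3 agree on P1; apply P1→P4 and equate their P4 entries. Rows 2 and 3 agree on P3; apply P3→P5 and equate their P5 entries. Rows 1 and 3 agree on P1, P5; apply P1, P5→P3 and equate their P3 entries. No row becomes fully distinguished — the join is lossy.
Dependency preservation: the restricted closure of {P4} across the fragments never reaches {P3}, so P4 → P3 cannot be enforced without a join — not preserved.

lossy and not dependency-preserving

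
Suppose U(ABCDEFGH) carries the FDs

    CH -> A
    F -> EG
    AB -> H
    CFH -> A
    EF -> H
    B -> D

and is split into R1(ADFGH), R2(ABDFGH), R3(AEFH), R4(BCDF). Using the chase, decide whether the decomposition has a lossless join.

No

Chase test. Columns are ABCDEFGH; row i has aⱼ where attribute j ∈ Ri, else bᵢⱼ.
Initial tableau (one row per fragment):
  row 1: a1 b12 b13 a4 b15 a6 a7 a8
  row 2: a1 a2 b23 a4 b25 a6 a7 a8
  row 3: a1 b32 b33 b34 a5 a6 b37 a8
  row 4: b41 a2 a3 a4 b45 a6 b47 b48
Rows 1 and 2 agree on F; apply F→EG and equate their EG entries.
Rows 1 and 3 agree on F; apply F→EG and equate their EG entries.
Rows 1 and 4 agree on F; apply F→EG and equate their EG entries.
Rows 1 and 4 agree on EF; apply EF→H and equate their H entries.
No row becomes fully distinguished — the join is lossy.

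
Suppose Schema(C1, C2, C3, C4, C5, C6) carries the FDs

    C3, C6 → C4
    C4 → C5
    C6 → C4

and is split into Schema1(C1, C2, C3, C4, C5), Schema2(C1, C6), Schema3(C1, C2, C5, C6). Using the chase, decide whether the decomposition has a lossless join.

Chase test. Columns are C1, C2, C3, C4, C5, C6; row i has aⱼ where attribute j ∈ Schemai, else bᵢⱼ.
Initial tableau (one row per fragment):
  row 1: a1 a2 a3 a4 a5 b16
  row 2: a1 b22 b23 b24 b25 a6
  row 3: a1 a2 b33 b34 a5 a6
Rows 2 and 3 agree on C6; apply C6→C4 and equate their C4 entries.
Rows 2 and 3 agree on C4; apply C4→C5 and equate their C5 entries.
No row becomes fully distinguished — the join is lossy.

No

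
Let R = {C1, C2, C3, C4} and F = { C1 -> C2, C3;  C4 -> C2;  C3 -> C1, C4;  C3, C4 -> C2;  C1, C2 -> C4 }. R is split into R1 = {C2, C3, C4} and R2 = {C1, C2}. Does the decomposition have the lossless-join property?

Common attributes: R1 ∩ R2 = {C2}.
No dependency enlarges {C2}, so (C2)⁺ = {C2}.
The closure contains neither all of R1 = {C2, C3, C4} nor all of R2 = {C1, C2}, so the common attributes are not a superkey of either fragment. The join is lossy.

No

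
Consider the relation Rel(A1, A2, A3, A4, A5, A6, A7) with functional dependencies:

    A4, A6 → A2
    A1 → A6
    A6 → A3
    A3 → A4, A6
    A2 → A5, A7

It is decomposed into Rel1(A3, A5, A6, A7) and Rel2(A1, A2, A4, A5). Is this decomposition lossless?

Common attributes: Rel1 ∩ Rel2 = {A5}.
No dependency enlarges {A5}, so (A5)⁺ = {A5}.
The closure contains neither all of Rel1 = {A3, A5, A6, A7} nor all of Rel2 = {A1, A2, A4, A5}, so the common attributes are not a superkey of either fragment. The join is lossy.

No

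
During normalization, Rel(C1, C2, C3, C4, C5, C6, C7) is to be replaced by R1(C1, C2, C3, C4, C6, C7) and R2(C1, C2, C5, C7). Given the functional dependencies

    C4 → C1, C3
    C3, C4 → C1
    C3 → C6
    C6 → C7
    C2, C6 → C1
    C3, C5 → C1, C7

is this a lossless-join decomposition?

Common attributes: R1 ∩ R2 = {C1, C2, C7}.
No dependency enlarges {C1, C2, C7}, so (C1, C2, C7)⁺ = {C1, C2, C7}.
The closure contains neither all of R1 = {C1, C2, C3, C4, C6, C7} nor all of R2 = {C1, C2, C5, C7}, so the common attributes are not a superkey of either fragment. The join is lossy.

No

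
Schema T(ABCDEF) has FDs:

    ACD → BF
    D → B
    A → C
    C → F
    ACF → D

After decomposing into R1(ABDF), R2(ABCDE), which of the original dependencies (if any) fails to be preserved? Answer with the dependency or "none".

Check C → F: no single fragment contains all of {CF}, and the restricted closure of {C} across the fragments never reaches {F}.
ACD → BF is preserved.
D → B is preserved.
A → C is preserved.
ACF → D is preserved.

C → F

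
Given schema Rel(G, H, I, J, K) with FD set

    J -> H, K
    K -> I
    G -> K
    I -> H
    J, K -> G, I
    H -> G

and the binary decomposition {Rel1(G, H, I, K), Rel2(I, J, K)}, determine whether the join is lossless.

Yes

Common attributes: Rel1 ∩ Rel2 = {I, K}.
Closure of {I, K}: I → H applies, adding H; H → G applies, adding G. So (I, K)⁺ = {G, H, I, K}.
This closure contains every attribute of Rel1, so Rel1 ∩ Rel2 → Rel1. The join is lossless.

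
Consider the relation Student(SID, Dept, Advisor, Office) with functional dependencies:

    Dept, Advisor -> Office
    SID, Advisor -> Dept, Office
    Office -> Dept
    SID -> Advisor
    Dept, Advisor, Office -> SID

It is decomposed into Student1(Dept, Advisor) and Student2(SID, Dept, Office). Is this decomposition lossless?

Common attributes: Student1 ∩ Student2 = {Dept}.
No dependency enlarges {Dept}, so (Dept)⁺ = {Dept}.
The closure contains neither all of Student1 = {Dept, Advisor} nor all of Student2 = {SID, Dept, Office}, so the common attributes are not a superkey of either fragment. The join is lossy.

No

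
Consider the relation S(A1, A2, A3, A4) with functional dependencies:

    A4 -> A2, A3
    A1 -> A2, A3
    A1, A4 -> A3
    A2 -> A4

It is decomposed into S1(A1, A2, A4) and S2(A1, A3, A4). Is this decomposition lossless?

Yes

Common attributes: S1 ∩ S2 = {A1, A4}.
Closure of {A1, A4}: A4 → A2, A3 applies, adding A2, A3. So (A1, A4)⁺ = {A1, A2, A3, A4}.
This closure contains every attribute of S1, so S1 ∩ S2 → S1. The join is lossless.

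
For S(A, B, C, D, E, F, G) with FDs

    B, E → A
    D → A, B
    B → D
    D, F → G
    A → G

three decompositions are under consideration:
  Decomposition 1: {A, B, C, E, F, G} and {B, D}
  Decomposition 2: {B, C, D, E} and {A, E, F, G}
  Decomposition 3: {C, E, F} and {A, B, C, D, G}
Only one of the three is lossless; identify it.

Decomposition 1: common = {B}, closure = {A, B, D, G} → lossless.
Decomposition 2: common = {E}, closure = {E} → lossy.
Decomposition 3: common = {C}, closure = {C} → lossy.

Decomposition 1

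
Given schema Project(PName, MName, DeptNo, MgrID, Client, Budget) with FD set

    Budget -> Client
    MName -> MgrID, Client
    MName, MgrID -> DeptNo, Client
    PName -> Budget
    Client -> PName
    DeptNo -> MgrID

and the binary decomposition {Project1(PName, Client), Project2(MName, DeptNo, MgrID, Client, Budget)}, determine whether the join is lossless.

Common attributes: Project1 ∩ Project2 = {Client}.
Closure of {Client}: Client → PName applies, adding PName; PName → Budget applies, adding Budget. So (Client)⁺ = {PName, Client, Budget}.
This closure contains every attribute of Project1, so Project1 ∩ Project2 → Project1. The join is lossless.

Yes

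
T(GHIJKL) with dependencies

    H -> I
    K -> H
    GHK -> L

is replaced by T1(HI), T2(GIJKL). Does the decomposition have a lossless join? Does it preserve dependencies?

lossy and not dependency-preserving

Lossless test: (I)⁺ = {I}, which is a superkey of neither fragment — lossy.
Dependency preservation: the restricted closure of {K} across the fragments never reaches {H}, so K → H cannot be enforced without a join — not preserved.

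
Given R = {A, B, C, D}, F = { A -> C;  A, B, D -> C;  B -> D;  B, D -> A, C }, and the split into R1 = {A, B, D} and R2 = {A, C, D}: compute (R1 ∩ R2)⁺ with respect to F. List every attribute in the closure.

A, C, D

R1 ∩ R2 = {A, D}.
A → C applies, adding C
Closure: {A, C, D}.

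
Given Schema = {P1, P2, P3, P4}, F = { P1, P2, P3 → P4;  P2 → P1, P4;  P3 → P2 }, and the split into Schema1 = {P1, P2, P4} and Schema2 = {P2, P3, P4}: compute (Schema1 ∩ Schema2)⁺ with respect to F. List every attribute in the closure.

Schema1 ∩ Schema2 = {P2, P4}.
P2 → P1, P4 applies, adding P1
Closure: {P1, P2, P4}.

P1, P2, P4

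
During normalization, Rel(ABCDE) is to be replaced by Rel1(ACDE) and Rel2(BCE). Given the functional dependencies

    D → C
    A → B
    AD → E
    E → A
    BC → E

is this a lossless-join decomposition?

Yes

Common attributes: Rel1 ∩ Rel2 = {CE}.
Closure of {CE}: E → A applies, adding A; A → B applies, adding B. So (CE)⁺ = {ABCE}.
This closure contains every attribute of Rel2, so Rel1 ∩ Rel2 → Rel2. The join is lossless.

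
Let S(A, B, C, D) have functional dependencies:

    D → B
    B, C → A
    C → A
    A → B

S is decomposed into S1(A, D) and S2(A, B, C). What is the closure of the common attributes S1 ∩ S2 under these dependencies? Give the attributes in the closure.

S1 ∩ S2 = {A}.
A → B applies, adding B
Closure: {A, B}.

A, B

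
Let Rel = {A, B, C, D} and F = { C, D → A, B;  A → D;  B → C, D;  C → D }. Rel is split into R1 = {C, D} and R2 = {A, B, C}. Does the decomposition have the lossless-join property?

Yes

Common attributes: R1 ∩ R2 = {C}.
Closure of {C}: C → D applies, adding D; C, D → A, B applies, adding A, B. So (C)⁺ = {A, B, C, D}.
This closure contains every attribute of R1, so R1 ∩ R2 → R1. The join is lossless.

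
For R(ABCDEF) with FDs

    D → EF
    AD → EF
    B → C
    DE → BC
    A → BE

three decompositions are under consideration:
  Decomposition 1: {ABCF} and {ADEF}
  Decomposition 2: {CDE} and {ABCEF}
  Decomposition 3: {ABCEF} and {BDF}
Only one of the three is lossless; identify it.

Decomposition 1: common = {AF}, closure = {ABCEF} → lossless.
Decomposition 2: common = {CE}, closure = {CE} → lossy.
Decomposition 3: common = {BF}, closure = {BCF} → lossy.

Decomposition 1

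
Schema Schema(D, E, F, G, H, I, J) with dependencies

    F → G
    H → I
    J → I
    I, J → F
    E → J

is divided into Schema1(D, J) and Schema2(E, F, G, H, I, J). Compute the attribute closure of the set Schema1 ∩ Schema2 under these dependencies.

Schema1 ∩ Schema2 = {J}.
J → I applies, adding I
I, J → F applies, adding F
F → G applies, adding G
Closure: {F, G, I, J}.

F, G, I, J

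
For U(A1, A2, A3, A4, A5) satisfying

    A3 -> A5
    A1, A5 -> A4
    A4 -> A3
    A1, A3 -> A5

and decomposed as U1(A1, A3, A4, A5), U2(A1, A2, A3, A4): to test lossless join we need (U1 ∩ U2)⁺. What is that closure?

A1, A3, A4, A5

U1 ∩ U2 = {A1, A3, A4}.
A3 → A5 applies, adding A5
Closure: {A1, A3, A4, A5}.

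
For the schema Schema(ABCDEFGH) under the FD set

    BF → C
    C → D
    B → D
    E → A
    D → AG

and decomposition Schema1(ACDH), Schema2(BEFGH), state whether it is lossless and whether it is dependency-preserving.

lossy and not dependency-preserving

Lossless test: (H)⁺ = {H}, which is a superkey of neither fragment — lossy.
Dependency preservation: the restricted closure of {BF} across the fragments never reaches {C}, so BF → C cannot be enforced without a join — not preserved.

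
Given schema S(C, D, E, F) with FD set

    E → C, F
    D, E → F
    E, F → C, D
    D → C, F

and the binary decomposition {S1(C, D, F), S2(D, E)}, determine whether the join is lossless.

Yes

Common attributes: S1 ∩ S2 = {D}.
Closure of {D}: D → C, F applies, adding C, F. So (D)⁺ = {C, D, F}.
This closure contains every attribute of S1, so S1 ∩ S2 → S1. The join is lossless.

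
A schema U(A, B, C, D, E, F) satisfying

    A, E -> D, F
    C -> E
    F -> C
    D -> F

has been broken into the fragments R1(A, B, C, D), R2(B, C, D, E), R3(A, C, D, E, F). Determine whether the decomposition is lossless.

Chase test. Columns are A, B, C, D, E, F; row i has aⱼ where attribute j ∈ Ri, else bᵢⱼ.
Initial tableau (one row per fragment):
  row 1: a1 a2 a3 a4 b15 b16
  row 2: b21 a2 a3 a4 a5 b26
  row 3: a1 b32 a3 a4 a5 a6
Rows 1 and 2 agree on C; apply C→E and equate their E entries.
Rows 1 and 2 agree on D; apply D→F and equate their F entries.
Rows 1 and 3 agree on D; apply D→F and equate their F entries.
Row 1 is now all distinguished symbols — the join is lossless.

Yes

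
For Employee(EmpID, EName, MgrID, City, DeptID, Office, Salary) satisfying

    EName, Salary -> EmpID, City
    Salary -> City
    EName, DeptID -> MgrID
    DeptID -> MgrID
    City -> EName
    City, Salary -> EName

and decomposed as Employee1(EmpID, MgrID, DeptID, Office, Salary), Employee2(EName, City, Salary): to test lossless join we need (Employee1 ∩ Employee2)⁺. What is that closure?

EmpID, EName, City, Salary

Employee1 ∩ Employee2 = {Salary}.
Salary → City applies, adding City
City → EName applies, adding EName
EName, Salary → EmpID, City applies, adding EmpID
Closure: {EmpID, EName, City, Salary}.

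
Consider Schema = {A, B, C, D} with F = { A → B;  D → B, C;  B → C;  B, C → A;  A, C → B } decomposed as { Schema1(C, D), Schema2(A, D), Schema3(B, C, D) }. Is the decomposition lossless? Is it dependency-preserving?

Lossless test (chase): Rows 1 and 2 agree on D; apply D→B, C and equate their B, C entries. Rows 1 and 3 agree on D; apply D→B, C and equate their B, C entries. Rows 1 and 2 agree on B, C; apply B, C→A and equate their A entries. Rows 1 and 3 agree on B, C; apply B, C→A and equate their A entries. Row 1 is now all distinguished symbols — the join is lossless.
Dependency preservation: the restricted closure of {A} across the fragments never reaches {B}, so A → B cannot be enforced without a join — not preserved.

lossless but not dependency-preserving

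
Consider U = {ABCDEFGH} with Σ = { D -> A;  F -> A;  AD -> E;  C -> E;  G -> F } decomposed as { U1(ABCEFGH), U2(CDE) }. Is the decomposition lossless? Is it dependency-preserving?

Lossless test: (CE)⁺ = {CE}, which is a superkey of neither fragment — lossy.
Dependency preservation: the restricted closure of {D} across the fragments never reaches {A}, so D → A cannot be enforced without a join — not preserved.

lossy and not dependency-preserving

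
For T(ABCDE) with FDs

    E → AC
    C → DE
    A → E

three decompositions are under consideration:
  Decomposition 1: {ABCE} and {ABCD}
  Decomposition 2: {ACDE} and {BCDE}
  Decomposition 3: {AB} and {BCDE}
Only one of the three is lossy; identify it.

Decomposition 3

Decomposition 1: common = {ABC}, closure = {ABCDE} → lossless.
Decomposition 2: common = {CDE}, closure = {ACDE} → lossless.
Decomposition 3: common = {B}, closure = {B} → lossy.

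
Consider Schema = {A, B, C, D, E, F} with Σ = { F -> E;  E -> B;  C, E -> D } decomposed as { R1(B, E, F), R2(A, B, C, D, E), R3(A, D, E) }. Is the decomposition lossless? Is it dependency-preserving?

Lossless test (chase): Rows 1 and 3 agree on E; apply E→B and equate their B entries. No row becomes fully distinguished — the join is lossy.
Dependency preservation: every FD's attributes lie within a single fragment, so each can be enforced locally — preserved.

lossy but dependency-preserving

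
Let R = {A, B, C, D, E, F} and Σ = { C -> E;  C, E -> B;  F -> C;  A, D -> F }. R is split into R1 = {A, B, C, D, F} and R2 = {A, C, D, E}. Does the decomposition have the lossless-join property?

Common attributes: R1 ∩ R2 = {A, C, D}.
Closure of {A, C, D}: C → E applies, adding E; C, E → B applies, adding B; A, D → F applies, adding F. So (A, C, D)⁺ = {A, B, C, D, E, F}.
This closure contains every attribute of R1, so R1 ∩ R2 → R1. The join is lossless.

Yes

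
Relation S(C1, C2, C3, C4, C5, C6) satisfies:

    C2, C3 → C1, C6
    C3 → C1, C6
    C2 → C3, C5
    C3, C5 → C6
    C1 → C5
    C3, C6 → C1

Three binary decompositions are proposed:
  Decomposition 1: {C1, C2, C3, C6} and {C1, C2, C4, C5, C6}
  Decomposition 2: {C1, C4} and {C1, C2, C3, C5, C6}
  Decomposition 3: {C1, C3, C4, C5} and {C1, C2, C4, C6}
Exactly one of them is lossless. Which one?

Decomposition 1: common = {C1, C2, C6}, closure = {C1, C2, C3, C5, C6} → lossless.
Decomposition 2: common = {C1}, closure = {C1, C5} → lossy.
Decomposition 3: common = {C1, C4}, closure = {C1, C4, C5} → lossy.

Decomposition 1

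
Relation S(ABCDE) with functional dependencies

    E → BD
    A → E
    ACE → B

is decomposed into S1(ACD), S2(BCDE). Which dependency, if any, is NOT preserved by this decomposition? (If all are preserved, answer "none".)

Check A → E: no single fragment contains all of {AE}, and the restricted closure of {A} across the fragments never reaches {E}.
E → BD is preserved.
ACE → B is preserved.

A → E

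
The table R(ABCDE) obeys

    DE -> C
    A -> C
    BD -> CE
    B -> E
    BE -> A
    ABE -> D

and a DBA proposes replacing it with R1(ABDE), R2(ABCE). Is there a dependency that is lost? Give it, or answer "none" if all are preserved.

DE -> C

Check DE → C: no single fragment contains all of {CDE}, and the restricted closure of {DE} across the fragments never reaches {C}.
A → C is preserved.
BD → CE is preserved.
B → E is preserved.
BE → A is preserved.
ABE → D is preserved.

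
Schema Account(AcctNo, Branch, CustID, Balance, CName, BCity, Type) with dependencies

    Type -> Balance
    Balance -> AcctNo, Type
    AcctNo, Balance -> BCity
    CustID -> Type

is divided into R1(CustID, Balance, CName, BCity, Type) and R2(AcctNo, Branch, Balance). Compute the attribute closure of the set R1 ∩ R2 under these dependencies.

AcctNo, Balance, BCity, Type

R1 ∩ R2 = {Balance}.
Balance → AcctNo, Type applies, adding AcctNo, Type
AcctNo, Balance → BCity applies, adding BCity
Closure: {AcctNo, Balance, BCity, Type}.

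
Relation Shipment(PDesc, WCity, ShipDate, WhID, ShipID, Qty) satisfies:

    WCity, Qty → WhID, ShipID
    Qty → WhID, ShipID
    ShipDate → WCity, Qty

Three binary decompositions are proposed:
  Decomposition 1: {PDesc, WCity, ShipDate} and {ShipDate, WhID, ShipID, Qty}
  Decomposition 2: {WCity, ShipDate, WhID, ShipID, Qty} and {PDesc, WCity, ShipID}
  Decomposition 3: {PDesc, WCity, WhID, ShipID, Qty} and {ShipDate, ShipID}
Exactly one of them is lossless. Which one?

Decomposition 1

Decomposition 1: common = {ShipDate}, closure = {WCity, ShipDate, WhID, ShipID, Qty} → lossless.
Decomposition 2: common = {WCity, ShipID}, closure = {WCity, ShipID} → lossy.
Decomposition 3: common = {ShipID}, closure = {ShipID} → lossy.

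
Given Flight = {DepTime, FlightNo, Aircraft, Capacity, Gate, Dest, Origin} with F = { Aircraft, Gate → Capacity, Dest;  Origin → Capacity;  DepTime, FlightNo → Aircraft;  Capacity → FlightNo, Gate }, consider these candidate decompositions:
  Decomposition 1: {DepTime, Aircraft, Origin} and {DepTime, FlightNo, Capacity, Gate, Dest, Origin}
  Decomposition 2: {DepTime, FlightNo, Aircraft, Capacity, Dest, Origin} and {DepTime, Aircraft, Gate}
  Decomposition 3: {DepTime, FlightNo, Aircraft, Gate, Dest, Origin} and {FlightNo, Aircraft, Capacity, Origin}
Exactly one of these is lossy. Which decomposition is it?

Decomposition 2

Decomposition 1: common = {DepTime, Origin}, closure = {DepTime, FlightNo, Aircraft, Capacity, Gate, Dest, Origin} → lossless.
Decomposition 2: common = {DepTime, Aircraft}, closure = {DepTime, Aircraft} → lossy.
Decomposition 3: common = {FlightNo, Aircraft, Origin}, closure = {FlightNo, Aircraft, Capacity, Gate, Dest, Origin} → lossless.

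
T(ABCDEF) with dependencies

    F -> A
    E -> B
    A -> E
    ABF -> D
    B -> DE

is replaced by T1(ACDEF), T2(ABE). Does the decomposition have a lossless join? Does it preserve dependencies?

lossless and dependency-preserving

Lossless test: (AE)⁺ = {ABDE}, which contains all of one fragment — lossless.
Dependency preservation: ABF → D; B → DE are not contained in any single fragment, but the restricted closure of each left-hand side across the fragments still reaches the right-hand side; the remaining FDs each lie inside some fragment. All dependencies are preserved.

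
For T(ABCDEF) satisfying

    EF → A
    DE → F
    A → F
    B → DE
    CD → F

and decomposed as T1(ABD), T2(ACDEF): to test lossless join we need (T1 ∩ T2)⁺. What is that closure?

ADF

T1 ∩ T2 = {AD}.
A → F applies, adding F
Closure: {ADF}.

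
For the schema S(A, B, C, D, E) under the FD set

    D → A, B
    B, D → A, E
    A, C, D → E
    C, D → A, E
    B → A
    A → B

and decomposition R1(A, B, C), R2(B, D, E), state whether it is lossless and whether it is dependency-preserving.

lossy but dependency-preserving

Lossless test: (B)⁺ = {A, B}, which is a superkey of neither fragment — lossy.
Dependency preservation: D → A, B; B, D → A, E; A, C, D → E; C, D → A, E are not contained in any single fragment, but the restricted closure of each left-hand side across the fragments still reaches the right-hand side; the remaining FDs each lie inside some fragment. All dependencies are preserved.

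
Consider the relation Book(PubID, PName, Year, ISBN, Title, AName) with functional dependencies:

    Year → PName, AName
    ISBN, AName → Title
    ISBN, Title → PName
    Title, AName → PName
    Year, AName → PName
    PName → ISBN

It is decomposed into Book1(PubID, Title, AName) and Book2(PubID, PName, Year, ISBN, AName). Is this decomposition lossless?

No

Common attributes: Book1 ∩ Book2 = {PubID, AName}.
No dependency enlarges {PubID, AName}, so (PubID, AName)⁺ = {PubID, AName}.
The closure contains neither all of Book1 = {PubID, Title, AName} nor all of Book2 = {PubID, PName, Year, ISBN, AName}, so the common attributes are not a superkey of either fragment. The join is lossy.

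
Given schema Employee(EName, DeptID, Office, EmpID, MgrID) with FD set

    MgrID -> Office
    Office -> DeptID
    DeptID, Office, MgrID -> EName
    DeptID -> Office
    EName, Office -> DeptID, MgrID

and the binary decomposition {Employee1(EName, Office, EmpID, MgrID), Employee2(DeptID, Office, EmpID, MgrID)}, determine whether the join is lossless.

Yes

Common attributes: Employee1 ∩ Employee2 = {Office, EmpID, MgrID}.
Closure of {Office, EmpID, MgrID}: Office → DeptID applies, adding DeptID; DeptID, Office, MgrID → EName applies, adding EName. So (Office, EmpID, MgrID)⁺ = {EName, DeptID, Office, EmpID, MgrID}.
This closure contains every attribute of Employee1, so Employee1 ∩ Employee2 → Employee1. The join is lossless.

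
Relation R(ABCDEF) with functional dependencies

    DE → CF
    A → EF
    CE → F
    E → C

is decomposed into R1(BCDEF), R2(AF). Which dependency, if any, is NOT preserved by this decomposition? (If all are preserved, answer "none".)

A → EF

Check A → EF: no single fragment contains all of {AEF}, and the restricted closure of {A} across the fragments never reaches {EF}.
DE → CF is preserved.
CE → F is preserved.
E → C is preserved.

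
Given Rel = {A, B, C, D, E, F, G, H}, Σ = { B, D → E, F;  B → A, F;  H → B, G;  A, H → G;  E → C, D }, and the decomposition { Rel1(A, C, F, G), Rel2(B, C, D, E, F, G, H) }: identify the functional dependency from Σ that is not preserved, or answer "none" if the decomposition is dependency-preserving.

Check B → A, F: no single fragment contains all of {A, B, F}, and the restricted closure of {B} across the fragments never reaches {A, F}.
B, D → E, F is preserved.
H → B, G is preserved.
A, H → G is preserved.
E → C, D is preserved.

B → A, F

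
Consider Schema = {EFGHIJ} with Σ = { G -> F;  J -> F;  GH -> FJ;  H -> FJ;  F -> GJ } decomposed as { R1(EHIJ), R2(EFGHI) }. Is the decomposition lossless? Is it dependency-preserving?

lossless but not dependency-preserving

Lossless test: (EHI)⁺ = {EFGHIJ}, which contains all of one fragment — lossless.
Dependency preservation: the restricted closure of {J} across the fragments never reaches {F}, so J → F cannot be enforced without a join — not preserved.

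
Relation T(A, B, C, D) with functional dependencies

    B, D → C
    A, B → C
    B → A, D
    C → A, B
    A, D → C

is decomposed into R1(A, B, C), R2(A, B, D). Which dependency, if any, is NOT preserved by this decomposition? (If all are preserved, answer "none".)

B, D → C: restricted closure across fragments reaches C.
A, B → C lies within R1.
B → A, D lies within R2.
C → A, B lies within R1.
A, D → C: restricted closure across fragments reaches C.
Every dependency is enforceable on the fragments, so the decomposition is dependency-preserving.

none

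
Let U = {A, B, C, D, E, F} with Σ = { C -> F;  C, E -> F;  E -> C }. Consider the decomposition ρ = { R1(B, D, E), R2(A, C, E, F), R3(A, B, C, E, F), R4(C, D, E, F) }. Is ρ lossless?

Chase test. Columns are A, B, C, D, E, F; row i has aⱼ where attribute j ∈ Ri, else bᵢⱼ.
Initial tableau (one row per fragment):
  row 1: b11 a2 b13 a4 a5 b16
  row 2: a1 b22 a3 b24 a5 a6
  row 3: a1 a2 a3 b34 a5 a6
  row 4: b41 b42 a3 a4 a5 a6
Rows 1 and 2 agree on E; apply E→C and equate their C entries.
Rows 1 and 2 agree on C; apply C→F and equate their F entries.
No row becomes fully distinguished — the join is lossy.

No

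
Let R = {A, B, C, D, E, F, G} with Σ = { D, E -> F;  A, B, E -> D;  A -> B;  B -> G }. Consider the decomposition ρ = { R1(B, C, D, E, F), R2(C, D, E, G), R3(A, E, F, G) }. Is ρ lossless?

Chase test. Columns are A, B, C, D, E, F, G; row i has aⱼ where attribute j ∈ Ri, else bᵢⱼ.
Initial tableau (one row per fragment):
  row 1: b11 a2 a3 a4 a5 a6 b17
  row 2: b21 b22 a3 a4 a5 b26 a7
  row 3: a1 b32 b33 b34 a5 a6 a7
Rows 1 and 2 agree on D, E; apply D, E→F and equate their F entries.
No row becomes fully distinguished — the join is lossy.

No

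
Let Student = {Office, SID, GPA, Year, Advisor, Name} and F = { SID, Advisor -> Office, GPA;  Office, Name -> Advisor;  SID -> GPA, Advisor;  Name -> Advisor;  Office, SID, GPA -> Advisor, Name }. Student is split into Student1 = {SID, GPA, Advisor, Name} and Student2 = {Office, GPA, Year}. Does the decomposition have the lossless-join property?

Common attributes: Student1 ∩ Student2 = {GPA}.
No dependency enlarges {GPA}, so (GPA)⁺ = {GPA}.
The closure contains neither all of Student1 = {SID, GPA, Advisor, Name} nor all of Student2 = {Office, GPA, Year}, so the common attributes are not a superkey of either fragment. The join is lossy.

No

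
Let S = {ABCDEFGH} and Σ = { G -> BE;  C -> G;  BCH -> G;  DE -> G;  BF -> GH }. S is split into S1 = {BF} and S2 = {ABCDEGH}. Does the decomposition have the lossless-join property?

No

Common attributes: S1 ∩ S2 = {B}.
No dependency enlarges {B}, so (B)⁺ = {B}.
The closure contains neither all of S1 = {BF} nor all of S2 = {ABCDEGH}, so the common attributes are not a superkey of either fragment. The join is lossy.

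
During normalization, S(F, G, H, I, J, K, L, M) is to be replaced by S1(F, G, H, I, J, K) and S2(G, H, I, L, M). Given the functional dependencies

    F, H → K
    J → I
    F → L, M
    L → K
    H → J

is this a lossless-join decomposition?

No

Common attributes: S1 ∩ S2 = {G, H, I}.
Closure of {G, H, I}: H → J applies, adding J. So (G, H, I)⁺ = {G, H, I, J}.
The closure contains neither all of S1 = {F, G, H, I, J, K} nor all of S2 = {G, H, I, L, M}, so the common attributes are not a superkey of either fragment. The join is lossy.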